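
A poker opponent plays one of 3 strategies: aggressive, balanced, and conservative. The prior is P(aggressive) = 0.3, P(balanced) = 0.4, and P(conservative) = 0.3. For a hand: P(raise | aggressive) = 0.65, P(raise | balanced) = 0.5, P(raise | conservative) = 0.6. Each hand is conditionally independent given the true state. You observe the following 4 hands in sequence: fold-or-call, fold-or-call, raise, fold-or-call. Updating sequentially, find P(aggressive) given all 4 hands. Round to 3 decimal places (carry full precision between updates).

After 'fold-or-call': normaliser = 0.35·0.3000 + 0.5·0.4000 + 0.4·0.3000; P(aggressive) ≈ 0.2471, P(balanced) ≈ 0.4706, P(conservative) ≈ 0.2824
After 'fold-or-call': normaliser = 0.35·0.2471 + 0.5·0.4706 + 0.4·0.2824; P(aggressive) ≈ 0.1989, P(balanced) ≈ 0.5413, P(conservative) ≈ 0.2598
After 'raise': normaliser = 0.65·0.1989 + 0.5·0.5413 + 0.6·0.2598; P(aggressive) ≈ 0.2326, P(balanced) ≈ 0.4869, P(conservative) ≈ 0.2805
After 'fold-or-call': normaliser = 0.35·0.2326 + 0.5·0.4869 + 0.4·0.2805; P(aggressive) ≈ 0.1863, P(balanced) ≈ 0.5570, P(conservative) ≈ 0.2567

0.186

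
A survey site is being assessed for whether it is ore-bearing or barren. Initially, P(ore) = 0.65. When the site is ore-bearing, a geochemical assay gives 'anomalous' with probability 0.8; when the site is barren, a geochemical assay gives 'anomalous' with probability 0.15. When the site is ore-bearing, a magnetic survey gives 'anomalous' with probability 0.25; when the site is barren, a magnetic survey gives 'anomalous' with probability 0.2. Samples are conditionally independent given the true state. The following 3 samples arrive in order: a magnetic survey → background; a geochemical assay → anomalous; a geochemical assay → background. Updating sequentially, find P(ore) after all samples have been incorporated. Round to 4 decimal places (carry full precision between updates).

After a magnetic survey='background': P(ore) = 0.75·0.6500 / (0.75·0.6500 + 0.8·0.3500) ≈ 0.6352
After a geochemical assay='anomalous': P(ore) = 0.8·0.6352 / (0.8·0.6352 + 0.15·0.3648) ≈ 0.9028
After a geochemical assay='background': P(ore) = 0.2·0.9028 / (0.2·0.9028 + 0.85·0.0972) ≈ 0.6860

0.6860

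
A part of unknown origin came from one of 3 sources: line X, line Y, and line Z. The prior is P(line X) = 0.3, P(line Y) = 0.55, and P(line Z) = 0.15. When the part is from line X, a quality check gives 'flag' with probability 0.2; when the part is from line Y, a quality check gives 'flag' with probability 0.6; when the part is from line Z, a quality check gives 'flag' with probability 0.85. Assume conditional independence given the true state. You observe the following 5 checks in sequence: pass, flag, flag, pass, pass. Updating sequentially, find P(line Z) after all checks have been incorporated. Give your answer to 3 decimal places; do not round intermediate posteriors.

Apply Bayes' rule sequentially, carrying P(line Z) forward.
After 'pass': normaliser = 0.8·0.3000 + 0.4·0.5500 + 0.15·0.1500; P(line X) ≈ 0.4974, P(line Y) ≈ 0.4560, P(line Z) ≈ 0.0466
After 'flag': normaliser = 0.2·0.4974 + 0.6·0.4560 + 0.85·0.0466; P(line X) ≈ 0.2411, P(line Y) ≈ 0.6629, P(line Z) ≈ 0.0960
After 'flag': normaliser = 0.2·0.2411 + 0.6·0.6629 + 0.85·0.0960; P(line X) ≈ 0.0914, P(line Y) ≈ 0.7539, P(line Z) ≈ 0.1547
After 'pass': normaliser = 0.8·0.0914 + 0.4·0.7539 + 0.15·0.1547; P(line X) ≈ 0.1837, P(line Y) ≈ 0.7579, P(line Z) ≈ 0.0583
After 'pass': normaliser = 0.8·0.1837 + 0.4·0.7579 + 0.15·0.0583; P(line X) ≈ 0.3203, P(line Y) ≈ 0.6606, P(line Z) ≈ 0.0191

0.019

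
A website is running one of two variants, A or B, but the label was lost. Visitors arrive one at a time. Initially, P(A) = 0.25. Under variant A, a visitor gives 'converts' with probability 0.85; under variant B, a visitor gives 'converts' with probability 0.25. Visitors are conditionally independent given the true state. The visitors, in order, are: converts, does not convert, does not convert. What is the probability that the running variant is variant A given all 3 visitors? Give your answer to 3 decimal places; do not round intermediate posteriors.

0.043

After 'converts': P(A) = 0.85·0.2500 / (0.85·0.2500 + 0.25·0.7500) ≈ 0.5312
After 'does not convert': P(A) = 0.15·0.5312 / (0.15·0.5312 + 0.75·0.4688) ≈ 0.1848
After 'does not convert': P(A) = 0.15·0.1848 / (0.15·0.1848 + 0.75·0.8152) ≈ 0.0434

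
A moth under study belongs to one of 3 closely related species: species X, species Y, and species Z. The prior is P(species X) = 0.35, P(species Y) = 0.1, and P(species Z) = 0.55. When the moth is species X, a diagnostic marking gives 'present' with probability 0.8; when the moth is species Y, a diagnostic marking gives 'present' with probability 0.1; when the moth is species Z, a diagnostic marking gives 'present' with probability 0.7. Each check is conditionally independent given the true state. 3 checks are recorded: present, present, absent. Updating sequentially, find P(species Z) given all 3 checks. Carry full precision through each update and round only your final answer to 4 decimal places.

After 'present': normaliser = 0.8·0.3500 + 0.1·0.1000 + 0.7·0.5500; P(species X) ≈ 0.4148, P(species Y) ≈ 0.0148, P(species Z) ≈ 0.5704
After 'present': normaliser = 0.8·0.4148 + 0.1·0.0148 + 0.7·0.5704; P(species X) ≈ 0.4530, P(species Y) ≈ 0.0020, P(species Z) ≈ 0.5450
After 'absent': normaliser = 0.2·0.4530 + 0.9·0.0020 + 0.3·0.5450; P(species X) ≈ 0.3540, P(species Y) ≈ 0.0071, P(species Z) ≈ 0.6389

0.6389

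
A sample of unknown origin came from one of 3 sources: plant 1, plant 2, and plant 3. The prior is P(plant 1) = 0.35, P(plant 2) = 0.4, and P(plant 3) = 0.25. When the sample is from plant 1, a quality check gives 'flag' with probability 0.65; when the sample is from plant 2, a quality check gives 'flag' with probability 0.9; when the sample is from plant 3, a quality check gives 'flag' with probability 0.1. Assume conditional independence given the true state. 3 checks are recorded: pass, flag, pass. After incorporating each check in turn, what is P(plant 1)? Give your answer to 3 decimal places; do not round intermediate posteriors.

After 'pass': normaliser = 0.35·0.3500 + 0.1·0.4000 + 0.9·0.2500; P(plant 1) ≈ 0.3161, P(plant 2) ≈ 0.1032, P(plant 3) ≈ 0.5806
After 'flag': normaliser = 0.65·0.3161 + 0.9·0.1032 + 0.1·0.5806; P(plant 1) ≈ 0.5765, P(plant 2) ≈ 0.2606, P(plant 3) ≈ 0.1629
After 'pass': normaliser = 0.35·0.5765 + 0.1·0.2606 + 0.9·0.1629; P(plant 1) ≈ 0.5389, P(plant 2) ≈ 0.0696, P(plant 3) ≈ 0.3915

0.539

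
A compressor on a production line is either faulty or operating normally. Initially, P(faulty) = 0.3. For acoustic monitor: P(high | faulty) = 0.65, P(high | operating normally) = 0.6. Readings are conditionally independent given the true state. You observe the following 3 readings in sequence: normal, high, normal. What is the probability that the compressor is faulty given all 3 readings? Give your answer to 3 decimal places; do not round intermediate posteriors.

After 'normal': P(faulty) = 0.35·0.3000 / (0.35·0.3000 + 0.4·0.7000) ≈ 0.2727
After 'high': P(faulty) = 0.65·0.2727 / (0.65·0.2727 + 0.6·0.7273) ≈ 0.2889
After 'normal': P(faulty) = 0.35·0.2889 / (0.35·0.2889 + 0.4·0.7111) ≈ 0.2622

0.262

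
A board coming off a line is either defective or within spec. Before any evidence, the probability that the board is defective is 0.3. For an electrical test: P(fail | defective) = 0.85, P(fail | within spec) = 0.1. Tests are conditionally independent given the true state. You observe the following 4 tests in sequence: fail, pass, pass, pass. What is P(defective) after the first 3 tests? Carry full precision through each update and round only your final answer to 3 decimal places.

0.092

Each posterior becomes the prior for the next update.
After 'fail': P(defective) = 0.85·0.3000 / (0.85·0.3000 + 0.1·0.7000) ≈ 0.7846
After 'pass': P(defective) = 0.15·0.7846 / (0.15·0.7846 + 0.9·0.2154) ≈ 0.3778
After 'pass': P(defective) = 0.15·0.3778 / (0.15·0.3778 + 0.9·0.6222) ≈ 0.0919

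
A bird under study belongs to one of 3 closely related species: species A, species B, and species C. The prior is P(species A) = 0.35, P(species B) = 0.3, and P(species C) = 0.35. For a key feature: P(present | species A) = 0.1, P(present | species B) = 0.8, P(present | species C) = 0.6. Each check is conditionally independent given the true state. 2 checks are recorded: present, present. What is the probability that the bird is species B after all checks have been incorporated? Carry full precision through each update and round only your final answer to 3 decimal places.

0.597

After 'present': normaliser = 0.1·0.3500 + 0.8·0.3000 + 0.6·0.3500; P(species A) ≈ 0.0722, P(species B) ≈ 0.4948, P(species C) ≈ 0.4330
After 'present': normaliser = 0.1·0.0722 + 0.8·0.4948 + 0.6·0.4330; P(species A) ≈ 0.0109, P(species B) ≈ 0.5972, P(species C) ≈ 0.3919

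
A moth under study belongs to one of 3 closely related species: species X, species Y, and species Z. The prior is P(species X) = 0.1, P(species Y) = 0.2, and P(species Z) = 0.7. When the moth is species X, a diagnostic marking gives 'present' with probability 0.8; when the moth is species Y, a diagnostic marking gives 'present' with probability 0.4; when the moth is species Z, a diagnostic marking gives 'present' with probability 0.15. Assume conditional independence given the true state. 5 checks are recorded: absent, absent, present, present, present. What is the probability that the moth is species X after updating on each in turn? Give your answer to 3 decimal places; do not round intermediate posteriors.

Apply Bayes' rule sequentially, carrying P(species X) forward.
After 'absent': normaliser = 0.2·0.1000 + 0.6·0.2000 + 0.85·0.7000; P(species X) ≈ 0.0272, P(species Y) ≈ 0.1633, P(species Z) ≈ 0.8095
After 'absent': normaliser = 0.2·0.0272 + 0.6·0.1633 + 0.85·0.8095; P(species X) ≈ 0.0069, P(species Y) ≈ 0.1238, P(species Z) ≈ 0.8694
After 'present': normaliser = 0.8·0.0069 + 0.4·0.1238 + 0.15·0.8694; P(species X) ≈ 0.0297, P(species Y) ≈ 0.2670, P(species Z) ≈ 0.7033
After 'present': normaliser = 0.8·0.0297 + 0.4·0.2670 + 0.15·0.7033; P(species X) ≈ 0.1006, P(species Y) ≈ 0.4525, P(species Z) ≈ 0.4470
After 'present': normaliser = 0.8·0.1006 + 0.4·0.4525 + 0.15·0.4470; P(species X) ≈ 0.2449, P(species Y) ≈ 0.5510, P(species Z) ≈ 0.2041

0.245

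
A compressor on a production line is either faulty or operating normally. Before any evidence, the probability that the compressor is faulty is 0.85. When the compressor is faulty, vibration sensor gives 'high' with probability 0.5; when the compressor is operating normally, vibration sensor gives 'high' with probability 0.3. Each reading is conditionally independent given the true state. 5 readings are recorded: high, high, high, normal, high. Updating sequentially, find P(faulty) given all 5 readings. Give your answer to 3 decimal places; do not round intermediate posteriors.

0.969

After 'high': P(faulty) = 0.5·0.8500 / (0.5·0.8500 + 0.3·0.1500) ≈ 0.9043
After 'high': P(faulty) = 0.5·0.9043 / (0.5·0.9043 + 0.3·0.0957) ≈ 0.9403
After 'high': P(faulty) = 0.5·0.9403 / (0.5·0.9403 + 0.3·0.0597) ≈ 0.9633
After 'normal': P(faulty) = 0.5·0.9633 / (0.5·0.9633 + 0.7·0.0367) ≈ 0.9493
After 'high': P(faulty) = 0.5·0.9493 / (0.5·0.9493 + 0.3·0.0507) ≈ 0.9690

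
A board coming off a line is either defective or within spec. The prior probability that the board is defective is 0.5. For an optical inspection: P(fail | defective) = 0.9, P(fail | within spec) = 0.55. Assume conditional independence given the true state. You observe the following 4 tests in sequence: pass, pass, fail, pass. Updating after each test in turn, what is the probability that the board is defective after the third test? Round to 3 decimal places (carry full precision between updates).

After 'pass': P(defective) = 0.1·0.5000 / (0.1·0.5000 + 0.45·0.5000) ≈ 0.1818
After 'pass': P(defective) = 0.1·0.1818 / (0.1·0.1818 + 0.45·0.8182) ≈ 0.0471
After 'fail': P(defective) = 0.9·0.0471 / (0.9·0.0471 + 0.55·0.9529) ≈ 0.0748

0.075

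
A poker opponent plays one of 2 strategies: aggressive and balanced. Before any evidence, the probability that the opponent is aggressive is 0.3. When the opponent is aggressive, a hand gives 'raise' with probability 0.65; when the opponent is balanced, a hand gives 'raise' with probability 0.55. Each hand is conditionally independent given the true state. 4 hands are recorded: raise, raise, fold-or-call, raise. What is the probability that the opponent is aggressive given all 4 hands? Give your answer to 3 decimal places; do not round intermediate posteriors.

0.355

After 'raise': P(aggressive) = 0.65·0.3000 / (0.65·0.3000 + 0.55·0.7000) ≈ 0.3362
After 'raise': P(aggressive) = 0.65·0.3362 / (0.65·0.3362 + 0.55·0.6638) ≈ 0.3744
After 'fold-or-call': P(aggressive) = 0.35·0.3744 / (0.35·0.3744 + 0.45·0.6256) ≈ 0.3177
After 'raise': P(aggressive) = 0.65·0.3177 / (0.65·0.3177 + 0.55·0.6823) ≈ 0.3549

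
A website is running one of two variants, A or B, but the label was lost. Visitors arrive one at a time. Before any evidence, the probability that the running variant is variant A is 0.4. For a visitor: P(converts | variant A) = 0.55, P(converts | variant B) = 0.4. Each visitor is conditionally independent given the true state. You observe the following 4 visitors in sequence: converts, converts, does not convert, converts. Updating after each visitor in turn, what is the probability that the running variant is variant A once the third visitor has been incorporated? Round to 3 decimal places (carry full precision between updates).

0.486

After 'converts': P(A) = 0.55·0.4000 / (0.55·0.4000 + 0.4·0.6000) ≈ 0.4783
After 'converts': P(A) = 0.55·0.4783 / (0.55·0.4783 + 0.4·0.5217) ≈ 0.5576
After 'does not convert': P(A) = 0.45·0.5576 / (0.45·0.5576 + 0.6·0.4424) ≈ 0.4859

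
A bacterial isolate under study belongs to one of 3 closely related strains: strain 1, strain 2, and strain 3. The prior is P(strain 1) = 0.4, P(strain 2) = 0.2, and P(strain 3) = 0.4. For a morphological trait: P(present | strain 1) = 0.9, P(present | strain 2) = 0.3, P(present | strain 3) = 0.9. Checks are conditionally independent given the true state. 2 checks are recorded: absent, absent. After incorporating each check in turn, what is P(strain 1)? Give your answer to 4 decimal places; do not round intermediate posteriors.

After 'absent': normaliser = 0.1·0.4000 + 0.7·0.2000 + 0.1·0.4000; P(strain 1) ≈ 0.1818, P(strain 2) ≈ 0.6364, P(strain 3) ≈ 0.1818
After 'absent': normaliser = 0.1·0.1818 + 0.7·0.6364 + 0.1·0.1818; P(strain 1) ≈ 0.0377, P(strain 2) ≈ 0.9245, P(strain 3) ≈ 0.0377

0.0377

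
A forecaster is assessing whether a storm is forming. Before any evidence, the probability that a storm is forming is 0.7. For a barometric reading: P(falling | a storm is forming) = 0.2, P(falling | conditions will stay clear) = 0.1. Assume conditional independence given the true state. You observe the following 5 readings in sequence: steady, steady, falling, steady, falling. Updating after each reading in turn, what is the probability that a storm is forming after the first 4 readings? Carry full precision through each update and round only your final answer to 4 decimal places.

Apply Bayes' rule sequentially, carrying P(storm) forward.
After 'steady': P(storm) = 0.8·0.7000 / (0.8·0.7000 + 0.9·0.3000) ≈ 0.6747
After 'steady': P(storm) = 0.8·0.6747 / (0.8·0.6747 + 0.9·0.3253) ≈ 0.6483
After 'falling': P(storm) = 0.2·0.6483 / (0.2·0.6483 + 0.1·0.3517) ≈ 0.7867
After 'steady': P(storm) = 0.8·0.7867 / (0.8·0.7867 + 0.9·0.2133) ≈ 0.7662

0.7662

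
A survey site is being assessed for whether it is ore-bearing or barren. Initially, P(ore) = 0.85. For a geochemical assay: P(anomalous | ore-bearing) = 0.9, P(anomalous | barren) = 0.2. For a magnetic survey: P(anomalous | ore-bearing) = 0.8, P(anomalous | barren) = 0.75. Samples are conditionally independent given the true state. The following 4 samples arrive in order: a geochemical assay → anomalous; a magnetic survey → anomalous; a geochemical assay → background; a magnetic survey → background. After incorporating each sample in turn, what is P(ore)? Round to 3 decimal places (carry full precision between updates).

0.731

After a geochemical assay='anomalous': P(ore) = 0.9·0.8500 / (0.9·0.8500 + 0.2·0.1500) ≈ 0.9623
After a magnetic survey='anomalous': P(ore) = 0.8·0.9623 / (0.8·0.9623 + 0.75·0.0377) ≈ 0.9645
After a geochemical assay='background': P(ore) = 0.1·0.9645 / (0.1·0.9645 + 0.8·0.0355) ≈ 0.7727
After a magnetic survey='background': P(ore) = 0.2·0.7727 / (0.2·0.7727 + 0.25·0.2273) ≈ 0.7312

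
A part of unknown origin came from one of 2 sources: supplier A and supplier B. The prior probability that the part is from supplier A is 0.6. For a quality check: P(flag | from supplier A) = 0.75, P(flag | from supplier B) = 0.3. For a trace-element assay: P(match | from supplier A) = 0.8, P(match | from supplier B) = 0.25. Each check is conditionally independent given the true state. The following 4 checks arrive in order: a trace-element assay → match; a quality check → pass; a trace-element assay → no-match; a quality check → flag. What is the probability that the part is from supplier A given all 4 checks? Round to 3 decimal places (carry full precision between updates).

0.533

After a trace-element assay='match': P(supplier A) = 0.8·0.6000 / (0.8·0.6000 + 0.25·0.4000) ≈ 0.8276
After a quality check='pass': P(supplier A) = 0.25·0.8276 / (0.25·0.8276 + 0.7·0.1724) ≈ 0.6316
After a trace-element assay='no-match': P(supplier A) = 0.2·0.6316 / (0.2·0.6316 + 0.75·0.3684) ≈ 0.3137
After a quality check='flag': P(supplier A) = 0.75·0.3137 / (0.75·0.3137 + 0.3·0.6863) ≈ 0.5333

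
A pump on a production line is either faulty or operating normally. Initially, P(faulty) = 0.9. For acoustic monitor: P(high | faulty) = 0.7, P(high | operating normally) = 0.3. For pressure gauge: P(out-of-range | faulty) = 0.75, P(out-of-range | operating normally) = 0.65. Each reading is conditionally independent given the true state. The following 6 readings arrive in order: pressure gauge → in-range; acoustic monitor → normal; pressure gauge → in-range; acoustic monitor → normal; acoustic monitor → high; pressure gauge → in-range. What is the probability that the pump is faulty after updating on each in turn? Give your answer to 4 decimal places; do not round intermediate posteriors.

0.5843

After pressure gauge='in-range': P(faulty) = 0.25·0.9000 / (0.25·0.9000 + 0.35·0.1000) ≈ 0.8654
After acoustic monitor='normal': P(faulty) = 0.3·0.8654 / (0.3·0.8654 + 0.7·0.1346) ≈ 0.7337
After pressure gauge='in-range': P(faulty) = 0.25·0.7337 / (0.25·0.7337 + 0.35·0.2663) ≈ 0.6631
After acoustic monitor='normal': P(faulty) = 0.3·0.6631 / (0.3·0.6631 + 0.7·0.3369) ≈ 0.4575
After acoustic monitor='high': P(faulty) = 0.7·0.4575 / (0.7·0.4575 + 0.3·0.5425) ≈ 0.6631
After pressure gauge='in-range': P(faulty) = 0.25·0.6631 / (0.25·0.6631 + 0.35·0.3369) ≈ 0.5843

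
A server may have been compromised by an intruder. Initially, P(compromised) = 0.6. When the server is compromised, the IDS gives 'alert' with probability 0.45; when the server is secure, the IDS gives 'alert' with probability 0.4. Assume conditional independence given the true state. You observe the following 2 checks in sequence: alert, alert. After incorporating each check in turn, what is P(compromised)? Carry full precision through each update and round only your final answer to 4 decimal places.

After 'alert': P(compromised) = 0.45·0.6000 / (0.45·0.6000 + 0.4·0.4000) ≈ 0.6279
After 'alert': P(compromised) = 0.45·0.6279 / (0.45·0.6279 + 0.4·0.3721) ≈ 0.6550

0.6550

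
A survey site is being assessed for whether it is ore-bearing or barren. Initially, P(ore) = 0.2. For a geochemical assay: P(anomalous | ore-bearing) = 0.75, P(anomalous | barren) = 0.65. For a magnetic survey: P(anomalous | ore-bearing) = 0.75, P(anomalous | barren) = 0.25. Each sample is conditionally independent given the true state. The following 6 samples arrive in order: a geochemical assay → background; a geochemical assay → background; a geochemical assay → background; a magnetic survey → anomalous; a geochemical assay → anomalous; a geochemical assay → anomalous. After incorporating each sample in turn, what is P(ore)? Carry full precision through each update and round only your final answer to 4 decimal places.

After a geochemical assay='background': P(ore) = 0.25·0.2000 / (0.25·0.2000 + 0.35·0.8000) ≈ 0.1515
After a geochemical assay='background': P(ore) = 0.25·0.1515 / (0.25·0.1515 + 0.35·0.8485) ≈ 0.1131
After a geochemical assay='background': P(ore) = 0.25·0.1131 / (0.25·0.1131 + 0.35·0.8869) ≈ 0.0835
After a magnetic survey='anomalous': P(ore) = 0.75·0.0835 / (0.75·0.0835 + 0.25·0.9165) ≈ 0.2147
After a geochemical assay='anomalous': P(ore) = 0.75·0.2147 / (0.75·0.2147 + 0.65·0.7853) ≈ 0.2398
After a geochemical assay='anomalous': P(ore) = 0.75·0.2398 / (0.75·0.2398 + 0.65·0.7602) ≈ 0.2668

0.2668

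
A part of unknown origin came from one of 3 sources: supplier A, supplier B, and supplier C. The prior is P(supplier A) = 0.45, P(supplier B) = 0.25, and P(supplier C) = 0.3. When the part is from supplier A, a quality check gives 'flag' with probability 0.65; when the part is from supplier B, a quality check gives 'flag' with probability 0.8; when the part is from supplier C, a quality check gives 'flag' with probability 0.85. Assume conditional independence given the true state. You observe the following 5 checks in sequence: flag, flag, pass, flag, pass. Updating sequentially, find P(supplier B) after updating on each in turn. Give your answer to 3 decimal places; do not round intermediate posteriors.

0.210

Apply Bayes' rule sequentially, carrying P(supplier B) forward.
After 'flag': normaliser = 0.65·0.4500 + 0.8·0.2500 + 0.85·0.3000; P(supplier A) ≈ 0.3913, P(supplier B) ≈ 0.2676, P(supplier C) ≈ 0.3411
After 'flag': normaliser = 0.65·0.3913 + 0.8·0.2676 + 0.85·0.3411; P(supplier A) ≈ 0.3354, P(supplier B) ≈ 0.2822, P(supplier C) ≈ 0.3824
After 'pass': normaliser = 0.35·0.3354 + 0.2·0.2822 + 0.15·0.3824; P(supplier A) ≈ 0.5077, P(supplier B) ≈ 0.2442, P(supplier C) ≈ 0.2481
After 'flag': normaliser = 0.65·0.5077 + 0.8·0.2442 + 0.85·0.2481; P(supplier A) ≈ 0.4483, P(supplier B) ≈ 0.2653, P(supplier C) ≈ 0.2864
After 'pass': normaliser = 0.35·0.4483 + 0.2·0.2653 + 0.15·0.2864; P(supplier A) ≈ 0.6203, P(supplier B) ≈ 0.2098, P(supplier C) ≈ 0.1699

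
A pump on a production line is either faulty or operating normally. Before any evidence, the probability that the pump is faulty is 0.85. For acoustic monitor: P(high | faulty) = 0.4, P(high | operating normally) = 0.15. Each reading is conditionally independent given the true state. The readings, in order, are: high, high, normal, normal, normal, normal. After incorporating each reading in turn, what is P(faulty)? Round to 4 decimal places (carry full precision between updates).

After 'high': P(faulty) = 0.4·0.8500 / (0.4·0.8500 + 0.15·0.1500) ≈ 0.9379
After 'high': P(faulty) = 0.4·0.9379 / (0.4·0.9379 + 0.15·0.0621) ≈ 0.9758
After 'normal': P(faulty) = 0.6·0.9758 / (0.6·0.9758 + 0.85·0.0242) ≈ 0.9660
After 'normal': P(faulty) = 0.6·0.9660 / (0.6·0.9660 + 0.85·0.0340) ≈ 0.9526
After 'normal': P(faulty) = 0.6·0.9526 / (0.6·0.9526 + 0.85·0.0474) ≈ 0.9341
After 'normal': P(faulty) = 0.6·0.9341 / (0.6·0.9341 + 0.85·0.0659) ≈ 0.9091

0.9091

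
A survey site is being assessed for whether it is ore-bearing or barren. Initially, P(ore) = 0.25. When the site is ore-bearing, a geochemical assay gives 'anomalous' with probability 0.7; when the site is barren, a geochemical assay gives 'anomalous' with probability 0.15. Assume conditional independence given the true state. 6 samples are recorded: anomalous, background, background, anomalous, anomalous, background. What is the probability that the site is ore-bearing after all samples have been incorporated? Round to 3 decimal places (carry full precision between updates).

After 'anomalous': P(ore) = 0.7·0.2500 / (0.7·0.2500 + 0.15·0.7500) ≈ 0.6087
After 'background': P(ore) = 0.3·0.6087 / (0.3·0.6087 + 0.85·0.3913) ≈ 0.3544
After 'background': P(ore) = 0.3·0.3544 / (0.3·0.3544 + 0.85·0.6456) ≈ 0.1623
After 'anomalous': P(ore) = 0.7·0.1623 / (0.7·0.1623 + 0.15·0.8377) ≈ 0.4749
After 'anomalous': P(ore) = 0.7·0.4749 / (0.7·0.4749 + 0.15·0.5251) ≈ 0.8084
After 'background': P(ore) = 0.3·0.8084 / (0.3·0.8084 + 0.85·0.1916) ≈ 0.5983

0.598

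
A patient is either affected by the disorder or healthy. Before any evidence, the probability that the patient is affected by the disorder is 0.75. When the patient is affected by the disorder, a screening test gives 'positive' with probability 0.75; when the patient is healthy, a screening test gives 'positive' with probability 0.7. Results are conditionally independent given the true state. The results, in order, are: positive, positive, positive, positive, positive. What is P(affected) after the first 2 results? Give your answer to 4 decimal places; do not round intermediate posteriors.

0.7750

After 'positive': P(affected) = 0.75·0.7500 / (0.75·0.7500 + 0.7·0.2500) ≈ 0.7627
After 'positive': P(affected) = 0.75·0.7627 / (0.75·0.7627 + 0.7·0.2373) ≈ 0.7750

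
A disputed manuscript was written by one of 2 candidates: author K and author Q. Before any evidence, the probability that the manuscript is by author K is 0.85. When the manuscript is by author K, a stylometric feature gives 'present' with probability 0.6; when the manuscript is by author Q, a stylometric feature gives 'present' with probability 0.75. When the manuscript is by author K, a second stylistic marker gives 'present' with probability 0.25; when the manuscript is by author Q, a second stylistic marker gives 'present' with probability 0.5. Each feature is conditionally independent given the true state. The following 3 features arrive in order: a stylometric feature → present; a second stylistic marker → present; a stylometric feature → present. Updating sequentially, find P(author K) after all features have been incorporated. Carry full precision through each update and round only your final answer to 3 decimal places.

0.645

After a stylometric feature='present': P(author K) = 0.6·0.8500 / (0.6·0.8500 + 0.75·0.1500) ≈ 0.8193
After a second stylistic marker='present': P(author K) = 0.25·0.8193 / (0.25·0.8193 + 0.5·0.1807) ≈ 0.6939
After a stylometric feature='present': P(author K) = 0.6·0.6939 / (0.6·0.6939 + 0.75·0.3061) ≈ 0.6445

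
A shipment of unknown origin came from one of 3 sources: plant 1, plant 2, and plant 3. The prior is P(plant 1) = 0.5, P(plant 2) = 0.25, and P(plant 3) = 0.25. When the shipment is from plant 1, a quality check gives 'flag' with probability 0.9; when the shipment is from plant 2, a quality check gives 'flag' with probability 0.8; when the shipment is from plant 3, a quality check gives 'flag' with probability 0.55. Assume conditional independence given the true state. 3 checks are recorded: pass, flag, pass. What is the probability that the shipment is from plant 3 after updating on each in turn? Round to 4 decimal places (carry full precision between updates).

After 'pass': normaliser = 0.1·0.5000 + 0.2·0.2500 + 0.45·0.2500; P(plant 1) ≈ 0.2353, P(plant 2) ≈ 0.2353, P(plant 3) ≈ 0.5294
After 'flag': normaliser = 0.9·0.2353 + 0.8·0.2353 + 0.55·0.5294; P(plant 1) ≈ 0.3064, P(plant 2) ≈ 0.2723, P(plant 3) ≈ 0.4213
After 'pass': normaliser = 0.1·0.3064 + 0.2·0.2723 + 0.45·0.4213; P(plant 1) ≈ 0.1115, P(plant 2) ≈ 0.1983, P(plant 3) ≈ 0.6902

0.6902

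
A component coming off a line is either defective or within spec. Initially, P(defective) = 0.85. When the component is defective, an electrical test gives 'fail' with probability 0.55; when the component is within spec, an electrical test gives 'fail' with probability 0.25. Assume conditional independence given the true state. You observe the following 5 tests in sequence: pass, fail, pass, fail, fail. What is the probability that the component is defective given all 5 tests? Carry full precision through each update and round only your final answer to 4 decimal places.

0.9560

After 'pass': P(defective) = 0.45·0.8500 / (0.45·0.8500 + 0.75·0.1500) ≈ 0.7727
After 'fail': P(defective) = 0.55·0.7727 / (0.55·0.7727 + 0.25·0.2273) ≈ 0.8821
After 'pass': P(defective) = 0.45·0.8821 / (0.45·0.8821 + 0.75·0.1179) ≈ 0.8178
After 'fail': P(defective) = 0.55·0.8178 / (0.55·0.8178 + 0.25·0.1822) ≈ 0.9080
After 'fail': P(defective) = 0.55·0.9080 / (0.55·0.9080 + 0.25·0.0920) ≈ 0.9560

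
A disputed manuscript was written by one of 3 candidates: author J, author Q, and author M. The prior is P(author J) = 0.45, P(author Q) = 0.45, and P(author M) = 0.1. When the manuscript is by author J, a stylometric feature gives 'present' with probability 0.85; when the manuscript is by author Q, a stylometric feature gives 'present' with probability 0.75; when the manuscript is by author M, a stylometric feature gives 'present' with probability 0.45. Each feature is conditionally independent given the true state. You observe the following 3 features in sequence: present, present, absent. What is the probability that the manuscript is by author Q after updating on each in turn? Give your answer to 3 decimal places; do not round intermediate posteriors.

Each posterior becomes the prior for the next update.
After 'present': normaliser = 0.85·0.4500 + 0.75·0.4500 + 0.45·0.1000; P(author J) ≈ 0.5000, P(author Q) ≈ 0.4412, P(author M) ≈ 0.0588
After 'present': normaliser = 0.85·0.5000 + 0.75·0.4412 + 0.45·0.0588; P(author J) ≈ 0.5432, P(author Q) ≈ 0.4229, P(author M) ≈ 0.0338
After 'absent': normaliser = 0.15·0.5432 + 0.25·0.4229 + 0.55·0.0338; P(author J) ≈ 0.3959, P(author Q) ≈ 0.5137, P(author M) ≈ 0.0904

0.514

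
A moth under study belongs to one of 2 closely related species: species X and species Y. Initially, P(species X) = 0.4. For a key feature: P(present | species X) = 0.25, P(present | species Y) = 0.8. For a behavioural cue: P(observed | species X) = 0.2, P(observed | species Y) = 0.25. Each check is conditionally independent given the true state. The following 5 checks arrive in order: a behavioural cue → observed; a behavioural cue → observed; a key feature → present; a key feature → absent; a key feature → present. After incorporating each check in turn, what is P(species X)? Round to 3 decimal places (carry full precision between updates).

0.135

After a behavioural cue='observed': P(species X) = 0.2·0.4000 / (0.2·0.4000 + 0.25·0.6000) ≈ 0.3478
After a behavioural cue='observed': P(species X) = 0.2·0.3478 / (0.2·0.3478 + 0.25·0.6522) ≈ 0.2991
After a key feature='present': P(species X) = 0.25·0.2991 / (0.25·0.2991 + 0.8·0.7009) ≈ 0.1176
After a key feature='absent': P(species X) = 0.75·0.1176 / (0.75·0.1176 + 0.2·0.8824) ≈ 0.3333
After a key feature='present': P(species X) = 0.25·0.3333 / (0.25·0.3333 + 0.8·0.6667) ≈ 0.1351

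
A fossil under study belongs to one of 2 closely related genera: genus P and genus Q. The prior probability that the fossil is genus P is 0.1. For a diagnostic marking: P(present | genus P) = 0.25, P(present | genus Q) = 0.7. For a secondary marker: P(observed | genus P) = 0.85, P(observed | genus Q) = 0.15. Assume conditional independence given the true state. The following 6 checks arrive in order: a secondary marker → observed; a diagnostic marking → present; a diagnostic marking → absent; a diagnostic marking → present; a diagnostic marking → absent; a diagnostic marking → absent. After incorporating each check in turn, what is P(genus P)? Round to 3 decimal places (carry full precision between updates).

After a secondary marker='observed': P(genus P) = 0.85·0.1000 / (0.85·0.1000 + 0.15·0.9000) ≈ 0.3864
After a diagnostic marking='present': P(genus P) = 0.25·0.3864 / (0.25·0.3864 + 0.7·0.6136) ≈ 0.1836
After a diagnostic marking='absent': P(genus P) = 0.75·0.1836 / (0.75·0.1836 + 0.3·0.8164) ≈ 0.3599
After a diagnostic marking='present': P(genus P) = 0.25·0.3599 / (0.25·0.3599 + 0.7·0.6401) ≈ 0.1672
After a diagnostic marking='absent': P(genus P) = 0.75·0.1672 / (0.75·0.1672 + 0.3·0.8328) ≈ 0.3342
After a diagnostic marking='absent': P(genus P) = 0.75·0.3342 / (0.75·0.3342 + 0.3·0.6658) ≈ 0.5565

0.557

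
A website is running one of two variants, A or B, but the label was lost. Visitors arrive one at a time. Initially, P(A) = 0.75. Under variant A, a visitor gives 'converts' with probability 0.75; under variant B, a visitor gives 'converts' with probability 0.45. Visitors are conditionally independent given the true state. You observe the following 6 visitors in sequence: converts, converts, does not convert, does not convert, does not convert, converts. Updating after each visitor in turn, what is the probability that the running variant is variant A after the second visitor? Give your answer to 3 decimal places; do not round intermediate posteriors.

0.893

After 'converts': P(A) = 0.75·0.7500 / (0.75·0.7500 + 0.45·0.2500) ≈ 0.8333
After 'converts': P(A) = 0.75·0.8333 / (0.75·0.8333 + 0.45·0.1667) ≈ 0.8929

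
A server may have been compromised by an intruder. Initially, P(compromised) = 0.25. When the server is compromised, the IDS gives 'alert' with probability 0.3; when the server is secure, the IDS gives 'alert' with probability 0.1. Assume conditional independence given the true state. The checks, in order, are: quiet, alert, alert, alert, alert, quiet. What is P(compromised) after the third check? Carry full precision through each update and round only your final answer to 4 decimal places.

0.7000

After 'quiet': P(compromised) = 0.7·0.2500 / (0.7·0.2500 + 0.9·0.7500) ≈ 0.2059
After 'alert': P(compromised) = 0.3·0.2059 / (0.3·0.2059 + 0.1·0.7941) ≈ 0.4375
After 'alert': P(compromised) = 0.3·0.4375 / (0.3·0.4375 + 0.1·0.5625) ≈ 0.7000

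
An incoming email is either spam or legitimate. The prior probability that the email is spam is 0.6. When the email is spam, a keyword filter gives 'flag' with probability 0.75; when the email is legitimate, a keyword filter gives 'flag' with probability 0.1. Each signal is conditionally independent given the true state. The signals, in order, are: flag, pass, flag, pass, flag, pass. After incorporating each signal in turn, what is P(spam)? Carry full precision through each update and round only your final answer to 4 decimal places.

After 'flag': P(spam) = 0.75·0.6000 / (0.75·0.6000 + 0.1·0.4000) ≈ 0.9184
After 'pass': P(spam) = 0.25·0.9184 / (0.25·0.9184 + 0.9·0.0816) ≈ 0.7576
After 'flag': P(spam) = 0.75·0.7576 / (0.75·0.7576 + 0.1·0.2424) ≈ 0.9591
After 'pass': P(spam) = 0.25·0.9591 / (0.25·0.9591 + 0.9·0.0409) ≈ 0.8669
After 'flag': P(spam) = 0.75·0.8669 / (0.75·0.8669 + 0.1·0.1331) ≈ 0.9799
After 'pass': P(spam) = 0.25·0.9799 / (0.25·0.9799 + 0.9·0.0201) ≈ 0.9313

0.9313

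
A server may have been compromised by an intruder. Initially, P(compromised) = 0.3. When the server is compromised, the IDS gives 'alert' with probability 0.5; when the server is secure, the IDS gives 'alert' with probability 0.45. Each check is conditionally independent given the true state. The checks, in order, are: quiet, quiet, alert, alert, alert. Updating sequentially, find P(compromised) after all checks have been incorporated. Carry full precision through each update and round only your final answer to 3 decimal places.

0.327

Apply Bayes' rule sequentially, carrying P(compromised) forward.
After 'quiet': P(compromised) = 0.5·0.3000 / (0.5·0.3000 + 0.55·0.7000) ≈ 0.2804
After 'quiet': P(compromised) = 0.5·0.2804 / (0.5·0.2804 + 0.55·0.7196) ≈ 0.2616
After 'alert': P(compromised) = 0.5·0.2616 / (0.5·0.2616 + 0.45·0.7384) ≈ 0.2824
After 'alert': P(compromised) = 0.5·0.2824 / (0.5·0.2824 + 0.45·0.7176) ≈ 0.3042
After 'alert': P(compromised) = 0.5·0.3042 / (0.5·0.3042 + 0.45·0.6958) ≈ 0.3270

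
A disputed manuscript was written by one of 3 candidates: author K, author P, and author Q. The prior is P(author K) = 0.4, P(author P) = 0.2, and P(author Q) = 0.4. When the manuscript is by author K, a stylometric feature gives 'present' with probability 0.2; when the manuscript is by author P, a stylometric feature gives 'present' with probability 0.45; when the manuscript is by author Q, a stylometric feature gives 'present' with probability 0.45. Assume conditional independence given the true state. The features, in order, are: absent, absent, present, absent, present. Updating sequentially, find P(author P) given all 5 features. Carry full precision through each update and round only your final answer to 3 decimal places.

0.237

Each posterior becomes the prior for the next update.
After 'absent': normaliser = 0.8·0.4000 + 0.55·0.2000 + 0.55·0.4000; P(author K) ≈ 0.4923, P(author P) ≈ 0.1692, P(author Q) ≈ 0.3385
After 'absent': normaliser = 0.8·0.4923 + 0.55·0.1692 + 0.55·0.3385; P(author K) ≈ 0.5851, P(author P) ≈ 0.1383, P(author Q) ≈ 0.2766
After 'present': normaliser = 0.2·0.5851 + 0.45·0.1383 + 0.45·0.2766; P(author K) ≈ 0.3853, P(author P) ≈ 0.2049, P(author Q) ≈ 0.4098
After 'absent': normaliser = 0.8·0.3853 + 0.55·0.2049 + 0.55·0.4098; P(author K) ≈ 0.4769, P(author P) ≈ 0.1744, P(author Q) ≈ 0.3487
After 'present': normaliser = 0.2·0.4769 + 0.45·0.1744 + 0.45·0.3487; P(author K) ≈ 0.2884, P(author P) ≈ 0.2372, P(author Q) ≈ 0.4744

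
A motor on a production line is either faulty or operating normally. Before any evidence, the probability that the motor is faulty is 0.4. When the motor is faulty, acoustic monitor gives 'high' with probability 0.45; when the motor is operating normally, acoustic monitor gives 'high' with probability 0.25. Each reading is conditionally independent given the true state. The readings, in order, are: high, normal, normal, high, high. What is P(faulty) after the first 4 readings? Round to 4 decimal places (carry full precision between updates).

After 'high': P(faulty) = 0.45·0.4000 / (0.45·0.4000 + 0.25·0.6000) ≈ 0.5455
After 'normal': P(faulty) = 0.55·0.5455 / (0.55·0.5455 + 0.75·0.4545) ≈ 0.4681
After 'normal': P(faulty) = 0.55·0.4681 / (0.55·0.4681 + 0.75·0.5319) ≈ 0.3922
After 'high': P(faulty) = 0.45·0.3922 / (0.45·0.3922 + 0.25·0.6078) ≈ 0.5374

0.5374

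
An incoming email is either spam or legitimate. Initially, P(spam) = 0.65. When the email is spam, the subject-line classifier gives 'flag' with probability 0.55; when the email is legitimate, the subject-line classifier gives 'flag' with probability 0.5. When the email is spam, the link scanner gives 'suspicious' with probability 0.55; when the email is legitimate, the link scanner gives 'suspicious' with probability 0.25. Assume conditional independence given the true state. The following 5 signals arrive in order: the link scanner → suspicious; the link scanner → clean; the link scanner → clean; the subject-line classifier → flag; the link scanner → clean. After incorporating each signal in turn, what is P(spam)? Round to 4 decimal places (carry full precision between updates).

After the link scanner='suspicious': P(spam) = 0.55·0.6500 / (0.55·0.6500 + 0.25·0.3500) ≈ 0.8034
After the link scanner='clean': P(spam) = 0.45·0.8034 / (0.45·0.8034 + 0.75·0.1966) ≈ 0.7103
After the link scanner='clean': P(spam) = 0.45·0.7103 / (0.45·0.7103 + 0.75·0.2897) ≈ 0.5953
After the subject-line classifier='flag': P(spam) = 0.55·0.5953 / (0.55·0.5953 + 0.5·0.4047) ≈ 0.6180
After the link scanner='clean': P(spam) = 0.45·0.6180 / (0.45·0.6180 + 0.75·0.3820) ≈ 0.4926

0.4926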